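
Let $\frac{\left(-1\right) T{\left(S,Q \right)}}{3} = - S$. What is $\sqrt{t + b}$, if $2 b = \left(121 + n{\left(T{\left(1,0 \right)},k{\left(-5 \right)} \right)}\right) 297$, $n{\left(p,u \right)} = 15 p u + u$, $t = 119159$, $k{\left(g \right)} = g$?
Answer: $\frac{\sqrt{411890}}{2} \approx 320.89$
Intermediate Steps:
$T{\left(S,Q \right)} = 3 S$ ($T{\left(S,Q \right)} = - 3 \left(- S\right) = 3 S$)
$n{\left(p,u \right)} = u + 15 p u$ ($n{\left(p,u \right)} = 15 p u + u = u + 15 p u$)
$b = - \frac{32373}{2}$ ($b = \frac{\left(121 - 5 \left(1 + 15 \cdot 3 \cdot 1\right)\right) 297}{2} = \frac{\left(121 - 5 \left(1 + 15 \cdot 3\right)\right) 297}{2} = \frac{\left(121 - 5 \left(1 + 45\right)\right) 297}{2} = \frac{\left(121 - 230\right) 297}{2} = \frac{\left(-109\right) 297}{2} = \frac{1}{2} \left(-32373\right) = - \frac{32373}{2} \approx -16187.0$)
$\sqrt{t + b} = \sqrt{119159 - \frac{32373}{2}} = \sqrt{\frac{205945}{2}} = \frac{\sqrt{411890}}{2}$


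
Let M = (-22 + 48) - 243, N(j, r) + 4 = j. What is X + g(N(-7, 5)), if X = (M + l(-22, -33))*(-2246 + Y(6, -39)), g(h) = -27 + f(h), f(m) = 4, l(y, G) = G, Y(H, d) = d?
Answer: 571227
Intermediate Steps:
N(j, r) = -4 + j
g(h) = -23 (g(h) = -27 + 4 = -23)
M = -217 (M = 26 - 243 = -217)
X = 571250 (X = (-217 - 33)*(-2246 - 39) = -250*(-2285) = 571250)
X + g(N(-7, 5)) = 571250 - 23 = 571227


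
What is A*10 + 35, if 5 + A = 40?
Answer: 385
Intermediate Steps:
A = 35 (A = -5 + 40 = 35)
A*10 + 35 = 35*10 + 35 = 350 + 35 = 385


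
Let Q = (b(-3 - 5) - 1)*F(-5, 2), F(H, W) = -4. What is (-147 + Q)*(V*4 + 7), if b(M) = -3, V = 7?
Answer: -4585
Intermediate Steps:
Q = 16 (Q = (-3 - 1)*(-4) = -4*(-4) = 16)
(-147 + Q)*(V*4 + 7) = (-147 + 16)*(7*4 + 7) = -131*(28 + 7) = -131*35 = -4585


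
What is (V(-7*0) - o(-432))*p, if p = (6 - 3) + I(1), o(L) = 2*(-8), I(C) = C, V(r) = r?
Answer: 64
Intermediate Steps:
o(L) = -16
p = 4 (p = (6 - 3) + 1 = 3 + 1 = 4)
(V(-7*0) - o(-432))*p = (-7*0 - 1*(-16))*4 = (0 + 16)*4 = 16*4 = 64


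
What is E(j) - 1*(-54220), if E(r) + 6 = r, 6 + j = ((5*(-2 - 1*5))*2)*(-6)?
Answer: 54628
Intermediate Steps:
j = 414 (j = -6 + ((5*(-2 - 1*5))*2)*(-6) = -6 + ((5*(-2 - 5))*2)*(-6) = -6 + ((5*(-7))*2)*(-6) = -6 - 35*2*(-6) = -6 - 70*(-6) = -6 + 420 = 414)
E(r) = -6 + r
E(j) - 1*(-54220) = (-6 + 414) - 1*(-54220) = 408 + 54220 = 54628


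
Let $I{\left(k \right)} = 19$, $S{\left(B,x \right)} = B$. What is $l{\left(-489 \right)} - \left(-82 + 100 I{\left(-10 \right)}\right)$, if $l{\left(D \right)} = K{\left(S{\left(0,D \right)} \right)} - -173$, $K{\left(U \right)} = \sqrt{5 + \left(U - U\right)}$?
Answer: $-1645 + \sqrt{5} \approx -1642.8$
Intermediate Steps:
$K{\left(U \right)} = \sqrt{5}$ ($K{\left(U \right)} = \sqrt{5 + 0} = \sqrt{5}$)
$l{\left(D \right)} = 173 + \sqrt{5}$ ($l{\left(D \right)} = \sqrt{5} - -173 = \sqrt{5} + 173 = 173 + \sqrt{5}$)
$l{\left(-489 \right)} - \left(-82 + 100 I{\left(-10 \right)}\right) = \left(173 + \sqrt{5}\right) + \left(\left(-100\right) 19 + 82\right) = \left(173 + \sqrt{5}\right) + \left(-1900 + 82\right) = \left(173 + \sqrt{5}\right) - 1818 = -1645 + \sqrt{5}$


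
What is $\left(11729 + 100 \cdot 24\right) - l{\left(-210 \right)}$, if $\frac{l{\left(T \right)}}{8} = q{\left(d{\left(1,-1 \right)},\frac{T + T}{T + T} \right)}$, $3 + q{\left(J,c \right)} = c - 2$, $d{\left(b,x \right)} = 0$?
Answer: $14161$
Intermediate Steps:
$q{\left(J,c \right)} = -5 + c$ ($q{\left(J,c \right)} = -3 + \left(c - 2\right) = -3 + \left(-2 + c\right) = -5 + c$)
$l{\left(T \right)} = -32$ ($l{\left(T \right)} = 8 \left(-5 + \frac{T + T}{T + T}\right) = 8 \left(-5 + \frac{2 T}{2 T}\right) = 8 \left(-5 + 2 T \frac{1}{2 T}\right) = 8 \left(-5 + 1\right) = 8 \left(-4\right) = -32$)
$\left(11729 + 100 \cdot 24\right) - l{\left(-210 \right)} = \left(11729 + 100 \cdot 24\right) - -32 = \left(11729 + 2400\right) + 32 = 14129 + 32 = 14161$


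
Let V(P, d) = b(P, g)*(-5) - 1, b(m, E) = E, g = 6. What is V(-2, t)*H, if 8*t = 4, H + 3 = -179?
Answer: 5642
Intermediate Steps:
H = -182 (H = -3 - 179 = -182)
t = ½ (t = (⅛)*4 = ½ ≈ 0.50000)
V(P, d) = -31 (V(P, d) = 6*(-5) - 1 = -30 - 1 = -31)
V(-2, t)*H = -31*(-182) = 5642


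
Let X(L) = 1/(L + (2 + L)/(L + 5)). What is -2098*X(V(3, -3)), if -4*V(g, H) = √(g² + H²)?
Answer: 1191664/1967 + 2706420*√2/1967 ≈ 2551.7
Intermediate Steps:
V(g, H) = -√(H² + g²)/4 (V(g, H) = -√(g² + H²)/4 = -√(H² + g²)/4)
X(L) = 1/(L + (2 + L)/(5 + L))
-2098*X(V(3, -3)) = -2098*(5 - √((-3)² + 3²)/4)/(2 + (-√((-3)² + 3²)/4)² + 6*(-√((-3)² + 3²)/4)) = -2098*(5 - √(9 + 9)/4)/(2 + (-√(9 + 9)/4)² + 6*(-√(9 + 9)/4)) = -2098*(5 - 3*√2/4)/(2 + (-3*√2/4)² + 6*(-3*√2/4)) = -2098*(5 - 3*√2/4)/(2 + 9/8 - 9*√2/2) = -2098*(5 - 3*√2/4)/(25/8 - 9*√2/2)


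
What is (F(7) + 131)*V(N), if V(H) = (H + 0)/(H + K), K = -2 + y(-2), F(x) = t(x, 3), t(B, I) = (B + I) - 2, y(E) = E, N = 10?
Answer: 695/3 ≈ 231.67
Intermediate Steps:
t(B, I) = -2 + B + I
F(x) = 1 + x (F(x) = -2 + x + 3 = 1 + x)
K = -4 (K = -2 - 2 = -4)
V(H) = H/(-4 + H) (V(H) = (H + 0)/(H - 4) = H/(-4 + H))
(F(7) + 131)*V(N) = ((1 + 7) + 131)*(10/(-4 + 10)) = (8 + 131)*(10/6) = 139*(10*(⅙)) = 139*(5/3) = 695/3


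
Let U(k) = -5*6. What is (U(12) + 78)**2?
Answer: 2304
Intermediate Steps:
U(k) = -30
(U(12) + 78)**2 = (-30 + 78)**2 = 48**2 = 2304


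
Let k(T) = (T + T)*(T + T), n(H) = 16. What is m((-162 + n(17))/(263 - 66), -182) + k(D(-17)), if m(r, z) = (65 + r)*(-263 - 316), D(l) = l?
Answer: -7101829/197 ≈ -36050.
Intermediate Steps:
m(r, z) = -37635 - 579*r (m(r, z) = (65 + r)*(-579) = -37635 - 579*r)
k(T) = 4*T**2 (k(T) = (2*T)*(2*T) = 4*T**2)
m((-162 + n(17))/(263 - 66), -182) + k(D(-17)) = (-37635 - 579*(-162 + 16)/(263 - 66)) + 4*(-17)**2 = (-37635 - (-84534)/197) + 4*289 = (-37635 - (-84534)/197) + 1156 = (-37635 - 579*(-146/197)) + 1156 = (-37635 + 84534/197) + 1156 = -7329561/197 + 1156 = -7101829/197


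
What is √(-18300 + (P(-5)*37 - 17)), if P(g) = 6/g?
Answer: I*√459035/5 ≈ 135.5*I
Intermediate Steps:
√(-18300 + (P(-5)*37 - 17)) = √(-18300 + ((6/(-5))*37 - 17)) = √(-18300 + ((6*(-⅕))*37 - 17)) = √(-18300 + (-6/5*37 - 17)) = √(-18300 + (-222/5 - 17)) = √(-18300 - 307/5) = √(-91807/5) = I*√459035/5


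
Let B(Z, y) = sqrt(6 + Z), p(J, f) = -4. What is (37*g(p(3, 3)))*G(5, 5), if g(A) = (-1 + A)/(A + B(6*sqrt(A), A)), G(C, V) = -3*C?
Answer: 2775/(-4 + sqrt(6)*sqrt(1 + 2*I)) ≈ -546.47 - 1190.1*I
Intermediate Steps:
g(A) = (-1 + A)/(A + sqrt(6 + 6*sqrt(A)))
(37*g(p(3, 3)))*G(5, 5) = (37*((-1 - 4)/(-4 + sqrt(6)*sqrt(1 + sqrt(-4)))))*(-3*5) = (37*(-5/(-4 + sqrt(6)*sqrt(1 + 2*I))))*(-15) = -185/(-4 + sqrt(6)*sqrt(1 + 2*I))*(-15) = 2775/(-4 + sqrt(6)*sqrt(1 + 2*I))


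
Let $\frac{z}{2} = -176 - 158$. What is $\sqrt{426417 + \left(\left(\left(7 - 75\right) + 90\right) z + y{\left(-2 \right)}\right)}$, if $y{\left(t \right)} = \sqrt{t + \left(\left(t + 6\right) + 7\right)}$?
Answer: $2 \sqrt{102931} \approx 641.66$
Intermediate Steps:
$y{\left(t \right)} = \sqrt{13 + 2 t}$ ($y{\left(t \right)} = \sqrt{t + \left(\left(6 + t\right) + 7\right)} = \sqrt{t + \left(13 + t\right)} = \sqrt{13 + 2 t}$)
$z = -668$ ($z = 2 \left(-176 - 158\right) = 2 \left(-334\right) = -668$)
$\sqrt{426417 + \left(\left(\left(7 - 75\right) + 90\right) z + y{\left(-2 \right)}\right)} = \sqrt{426417 + \left(\left(\left(7 - 75\right) + 90\right) \left(-668\right) + \sqrt{13 + 2 \left(-2\right)}\right)} = \sqrt{426417 + \left(\left(-68 + 90\right) \left(-668\right) + \sqrt{13 - 4}\right)} = \sqrt{426417 + \left(22 \left(-668\right) + \sqrt{9}\right)} = \sqrt{426417 + \left(-14696 + 3\right)} = \sqrt{426417 - 14693} = \sqrt{411724} = 2 \sqrt{102931}$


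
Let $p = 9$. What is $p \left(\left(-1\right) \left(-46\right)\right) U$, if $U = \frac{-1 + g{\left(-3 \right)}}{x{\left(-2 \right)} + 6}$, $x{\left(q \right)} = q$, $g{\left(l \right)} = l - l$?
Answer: $- \frac{207}{2} \approx -103.5$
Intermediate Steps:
$g{\left(l \right)} = 0$
$U = - \frac{1}{4}$ ($U = \frac{-1 + 0}{-2 + 6} = - \frac{1}{4} \approx -0.25$)
$p \left(\left(-1\right) \left(-46\right)\right) U = 9 \left(\left(-1\right) \left(-46\right)\right) \left(- \frac{1}{4}\right) = 9 \cdot 46 \left(- \frac{1}{4}\right) = 414 \left(- \frac{1}{4}\right) = - \frac{207}{2}$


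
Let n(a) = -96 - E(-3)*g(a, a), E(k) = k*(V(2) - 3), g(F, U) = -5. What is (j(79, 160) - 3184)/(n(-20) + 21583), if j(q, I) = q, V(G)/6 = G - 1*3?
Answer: -3105/21622 ≈ -0.14360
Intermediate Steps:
V(G) = -18 + 6*G (V(G) = 6*(G - 1*3) = 6*(G - 3) = 6*(-3 + G) = -18 + 6*G)
E(k) = -9*k (E(k) = k*((-18 + 6*2) - 3) = k*((-18 + 12) - 3) = k*(-6 - 3) = k*(-9) = -9*k)
n(a) = 39 (n(a) = -96 - (-9*(-3))*(-5) = -96 - 27*(-5) = -96 - 1*(-135) = -96 + 135 = 39)
(j(79, 160) - 3184)/(n(-20) + 21583) = (79 - 3184)/(39 + 21583) = -3105/21622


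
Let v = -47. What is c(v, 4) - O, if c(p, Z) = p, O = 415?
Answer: -462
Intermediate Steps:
c(v, 4) - O = -47 - 1*415 = -47 - 415 = -462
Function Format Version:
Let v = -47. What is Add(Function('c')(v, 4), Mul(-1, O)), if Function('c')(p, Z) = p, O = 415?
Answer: -462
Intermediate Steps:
Add(Function('c')(v, 4), Mul(-1, O)) = Add(-47, Mul(-1, 415)) = Add(-47, -415) = -462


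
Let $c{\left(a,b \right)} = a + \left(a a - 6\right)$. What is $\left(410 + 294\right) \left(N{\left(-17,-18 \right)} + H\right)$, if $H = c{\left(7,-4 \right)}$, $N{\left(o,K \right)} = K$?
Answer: $22528$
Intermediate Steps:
$c{\left(a,b \right)} = -6 + a + a^{2}$ ($c{\left(a,b \right)} = a + \left(a^{2} - 6\right) = a + \left(-6 + a^{2}\right) = -6 + a + a^{2}$)
$H = 50$ ($H = -6 + 7 + 7^{2} = -6 + 7 + 49 = 50$)
$\left(410 + 294\right) \left(N{\left(-17,-18 \right)} + H\right) = \left(410 + 294\right) \left(-18 + 50\right) = 704 \cdot 32 = 22528$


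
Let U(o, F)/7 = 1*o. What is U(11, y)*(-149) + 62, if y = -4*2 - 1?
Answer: -11411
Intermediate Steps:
y = -9 (y = -8 - 1 = -9)
U(o, F) = 7*o (U(o, F) = 7*(1*o) = 7*o)
U(11, y)*(-149) + 62 = (7*11)*(-149) + 62 = 77*(-149) + 62 = -11473 + 62 = -11411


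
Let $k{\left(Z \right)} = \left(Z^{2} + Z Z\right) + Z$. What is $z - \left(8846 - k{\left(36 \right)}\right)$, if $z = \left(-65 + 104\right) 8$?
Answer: $-5906$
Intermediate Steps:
$k{\left(Z \right)} = Z + 2 Z^{2}$ ($k{\left(Z \right)} = \left(Z^{2} + Z^{2}\right) + Z = 2 Z^{2} + Z = Z + 2 Z^{2}$)
$z = 312$ ($z = 39 \cdot 8 = 312$)
$z - \left(8846 - k{\left(36 \right)}\right) = 312 - \left(8846 - 36 \left(1 + 2 \cdot 36\right)\right) = 312 - \left(8846 - 36 \left(1 + 72\right)\right) = 312 - \left(8846 - 36 \cdot 73\right) = 312 - \left(8846 - 2628\right) = 312 - 6218 = -5906$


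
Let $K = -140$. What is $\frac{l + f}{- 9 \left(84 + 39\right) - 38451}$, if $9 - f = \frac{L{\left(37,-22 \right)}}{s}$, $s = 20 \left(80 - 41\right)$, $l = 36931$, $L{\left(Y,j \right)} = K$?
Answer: $- \frac{1440667}{1542762} \approx -0.93382$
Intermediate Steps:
$L{\left(Y,j \right)} = -140$
$s = 780$ ($s = 20 \cdot 39 = 780$)
$f = \frac{358}{39}$ ($f = 9 - - \frac{140}{780} = 9 - \left(-140\right) \frac{1}{780} = 9 - - \frac{7}{39} = 9 + \frac{7}{39} = \frac{358}{39} \approx 9.1795$)
$\frac{l + f}{- 9 \left(84 + 39\right) - 38451} = \frac{36931 + \frac{358}{39}}{- 9 \left(84 + 39\right) - 38451} = \frac{1440667}{39 \left(\left(-9\right) 123 - 38451\right)} = \frac{1440667}{39 \left(-1107 - 38451\right)} = \frac{1440667}{39 \left(-39558\right)} = \frac{1440667}{39} \left(- \frac{1}{39558}\right) = - \frac{1440667}{1542762}$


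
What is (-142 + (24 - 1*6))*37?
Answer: -4588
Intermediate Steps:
(-142 + (24 - 1*6))*37 = (-142 + (24 - 6))*37 = (-142 + 18)*37 = -124*37 = -4588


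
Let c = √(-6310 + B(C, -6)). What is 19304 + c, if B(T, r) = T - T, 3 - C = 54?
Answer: 19304 + I*√6310 ≈ 19304.0 + 79.436*I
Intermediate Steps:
C = -51 (C = 3 - 1*54 = 3 - 54 = -51)
B(T, r) = 0
c = I*√6310 (c = √(-6310 + 0) = √(-6310) = I*√6310 ≈ 79.436*I)
19304 + c = 19304 + I*√6310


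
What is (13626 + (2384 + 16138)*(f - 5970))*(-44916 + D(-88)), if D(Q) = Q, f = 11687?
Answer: -4766099115600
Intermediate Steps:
(13626 + (2384 + 16138)*(f - 5970))*(-44916 + D(-88)) = (13626 + (2384 + 16138)*(11687 - 5970))*(-44916 - 88) = (13626 + 18522*5717)*(-45004) = (13626 + 105890274)*(-45004) = 105903900*(-45004) = -4766099115600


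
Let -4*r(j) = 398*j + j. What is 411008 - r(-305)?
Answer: 1522337/4 ≈ 3.8058e+5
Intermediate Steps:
r(j) = -399*j/4 (r(j) = -(398*j + j)/4 = -399*j/4)
411008 - r(-305) = 411008 - (-399)*(-305)/4 = 411008 - 1*121695/4 = 411008 - 121695/4 = 1522337/4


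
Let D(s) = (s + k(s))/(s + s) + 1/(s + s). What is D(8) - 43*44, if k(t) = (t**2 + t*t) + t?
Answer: -30127/16 ≈ -1882.9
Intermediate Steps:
k(t) = t + 2*t**2 (k(t) = (t**2 + t**2) + t = 2*t**2 + t = t + 2*t**2)
D(s) = 1/(2*s) + (s + s*(1 + 2*s))/(2*s) (D(s) = (s + s*(1 + 2*s))/(s + s) + 1/(s + s) = (s + s*(1 + 2*s))/((2*s)) + 1/(2*s) = (s + s*(1 + 2*s))*(1/(2*s)) + 1/(2*s) = (s + s*(1 + 2*s))/(2*s) + 1/(2*s) = 1/(2*s) + (s + s*(1 + 2*s))/(2*s))
D(8) - 43*44 = (1 + 8 + (1/2)/8) - 43*44 = (1 + 8 + (1/2)*(1/8)) - 1892 = (1 + 8 + 1/16) - 1892 = 145/16 - 1892 = -30127/16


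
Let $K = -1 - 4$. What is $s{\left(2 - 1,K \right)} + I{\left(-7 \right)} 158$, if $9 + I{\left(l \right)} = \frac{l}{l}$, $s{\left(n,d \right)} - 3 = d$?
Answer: $-1266$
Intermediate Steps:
$K = -5$
$s{\left(n,d \right)} = 3 + d$
$I{\left(l \right)} = -8$ ($I{\left(l \right)} = -9 + \frac{l}{l} = -9 + 1 = -8$)
$s{\left(2 - 1,K \right)} + I{\left(-7 \right)} 158 = \left(3 - 5\right) - 1264 = -2 - 1264 = -1266$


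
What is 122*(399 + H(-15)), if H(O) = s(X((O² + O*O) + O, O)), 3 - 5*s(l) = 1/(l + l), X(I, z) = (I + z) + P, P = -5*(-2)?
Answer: 104815019/2150 ≈ 48751.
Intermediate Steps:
P = 10
X(I, z) = 10 + I + z (X(I, z) = (I + z) + 10 = 10 + I + z)
s(l) = ⅗ - 1/(10*l) (s(l) = ⅗ - 1/(5*(l + l)) = ⅗ - 1/(2*l)/5 = ⅗ - 1/(10*l))
H(O) = (59 + 12*O + 12*O²)/(10*(10 + 2*O + 2*O²)) (H(O) = (-1 + 6*(10 + ((O² + O*O) + O) + O))/(10*(10 + ((O² + O*O) + O) + O)) = (-1 + 6*(10 + ((O² + O²) + O) + O))/(10*(10 + ((O² + O²) + O) + O)) = (-1 + 6*(10 + (2*O² + O) + O))/(10*(10 + (2*O² + O) + O)) = (-1 + 6*(10 + (O + 2*O²) + O))/(10*(10 + (O + 2*O²) + O)) = (-1 + 6*(10 + 2*O + 2*O²))/(10*(10 + 2*O + 2*O²)) = (-1 + (60 + 12*O + 12*O²))/(10*(10 + 2*O + 2*O²)) = (59 + 12*O + 12*O²)/(10*(10 + 2*O + 2*O²)))
122*(399 + H(-15)) = 122*(399 + (59 + 12*(-15) + 12*(-15)²)/(20*(5 - 15 + (-15)²))) = 122*(399 + (59 - 180 + 12*225)/(20*(5 - 15 + 225))) = 122*(399 + (1/20)*(59 - 180 + 2700)/215) = 122*(399 + (1/20)*(1/215)*2579) = 122*(399 + 2579/4300) = 122*(1718279/4300) = 104815019/2150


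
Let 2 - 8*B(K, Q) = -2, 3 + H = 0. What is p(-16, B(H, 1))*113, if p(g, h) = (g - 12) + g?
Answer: -4972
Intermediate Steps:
H = -3 (H = -3 + 0 = -3)
B(K, Q) = 1/2 (B(K, Q) = 1/4 - 1/8*(-2) = 1/4 + 1/4 = 1/2)
p(g, h) = -12 + 2*g (p(g, h) = (-12 + g) + g = -12 + 2*g)
p(-16, B(H, 1))*113 = (-12 + 2*(-16))*113 = (-12 - 32)*113 = -44*113 = -4972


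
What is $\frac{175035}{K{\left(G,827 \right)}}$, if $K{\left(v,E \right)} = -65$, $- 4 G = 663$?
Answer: $- \frac{35007}{13} \approx -2692.8$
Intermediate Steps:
$G = - \frac{663}{4}$ ($G = \left(- \frac{1}{4}\right) 663 = - \frac{663}{4} \approx -165.75$)
$\frac{175035}{K{\left(G,827 \right)}} = \frac{175035}{-65} = 175035 \left(- \frac{1}{65}\right) = - \frac{35007}{13}$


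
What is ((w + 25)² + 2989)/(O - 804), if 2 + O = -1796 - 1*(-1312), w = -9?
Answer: -649/258 ≈ -2.5155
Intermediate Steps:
O = -486 (O = -2 + (-1796 - 1*(-1312)) = -2 + (-1796 + 1312) = -2 - 484 = -486)
((w + 25)² + 2989)/(O - 804) = ((-9 + 25)² + 2989)/(-486 - 804) = (16² + 2989)/(-1290) = (256 + 2989)*(-1/1290) = 3245*(-1/1290) = -649/258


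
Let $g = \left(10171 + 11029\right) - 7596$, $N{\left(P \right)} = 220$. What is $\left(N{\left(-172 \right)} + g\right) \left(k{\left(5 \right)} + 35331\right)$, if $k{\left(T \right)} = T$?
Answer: $488484864$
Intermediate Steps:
$g = 13604$ ($g = 21200 - 7596 = 13604$)
$\left(N{\left(-172 \right)} + g\right) \left(k{\left(5 \right)} + 35331\right) = \left(220 + 13604\right) \left(5 + 35331\right) = 13824 \cdot 35336 = 488484864$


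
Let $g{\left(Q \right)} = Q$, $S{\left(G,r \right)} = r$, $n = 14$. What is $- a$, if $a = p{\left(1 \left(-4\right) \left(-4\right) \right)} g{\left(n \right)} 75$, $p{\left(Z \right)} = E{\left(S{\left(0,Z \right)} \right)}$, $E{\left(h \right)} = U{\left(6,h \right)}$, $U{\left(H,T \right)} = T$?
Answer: $-16800$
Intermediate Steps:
$E{\left(h \right)} = h$
$p{\left(Z \right)} = Z$
$a = 16800$ ($a = 1 \left(-4\right) \left(-4\right) 14 \cdot 75 = \left(-4\right) \left(-4\right) 14 \cdot 75 = 16 \cdot 14 \cdot 75 = 224 \cdot 75 = 16800$)
$- a = \left(-1\right) 16800 = -16800$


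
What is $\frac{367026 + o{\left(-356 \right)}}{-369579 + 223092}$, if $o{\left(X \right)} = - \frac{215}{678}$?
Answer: $- \frac{248843413}{99318186} \approx -2.5055$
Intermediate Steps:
$o{\left(X \right)} = - \frac{215}{678}$ ($o{\left(X \right)} = \left(-215\right) \frac{1}{678} = - \frac{215}{678}$)
$\frac{367026 + o{\left(-356 \right)}}{-369579 + 223092} = \frac{367026 - \frac{215}{678}}{-369579 + 223092} = \frac{248843413}{678 \left(-146487\right)} = \frac{248843413}{678} \left(- \frac{1}{146487}\right) = - \frac{248843413}{99318186}$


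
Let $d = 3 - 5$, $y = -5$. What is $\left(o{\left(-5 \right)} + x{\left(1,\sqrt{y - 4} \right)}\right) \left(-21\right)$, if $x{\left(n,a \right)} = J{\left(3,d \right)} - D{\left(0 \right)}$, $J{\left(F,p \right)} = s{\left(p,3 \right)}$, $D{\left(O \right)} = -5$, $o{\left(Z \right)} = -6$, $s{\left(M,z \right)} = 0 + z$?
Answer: $-42$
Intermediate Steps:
$s{\left(M,z \right)} = z$
$d = -2$ ($d = 3 - 5 = -2$)
$J{\left(F,p \right)} = 3$
$x{\left(n,a \right)} = 8$ ($x{\left(n,a \right)} = 3 - -5 = 3 + 5 = 8$)
$\left(o{\left(-5 \right)} + x{\left(1,\sqrt{y - 4} \right)}\right) \left(-21\right) = \left(-6 + 8\right) \left(-21\right) = 2 \left(-21\right) = -42$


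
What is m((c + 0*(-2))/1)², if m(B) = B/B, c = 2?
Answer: 1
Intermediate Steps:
m(B) = 1
m((c + 0*(-2))/1)² = 1² = 1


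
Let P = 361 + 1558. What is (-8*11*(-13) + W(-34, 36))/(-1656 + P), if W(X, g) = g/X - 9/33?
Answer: 213679/49181 ≈ 4.3447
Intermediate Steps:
W(X, g) = -3/11 + g/X (W(X, g) = g/X - 9*1/33 = g/X - 3/11 = -3/11 + g/X)
P = 1919
(-8*11*(-13) + W(-34, 36))/(-1656 + P) = (-8*11*(-13) + (-3/11 + 36/(-34)))/(-1656 + 1919) = (-88*(-13) + (-3/11 + 36*(-1/34)))/263 = (1144 + (-3/11 - 18/17))*(1/263) = (1144 - 249/187)*(1/263) = (213679/187)*(1/263) = 213679/49181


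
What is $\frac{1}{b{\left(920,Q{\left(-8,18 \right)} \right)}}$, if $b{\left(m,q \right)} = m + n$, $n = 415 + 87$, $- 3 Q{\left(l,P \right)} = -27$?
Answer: $\frac{1}{1422} \approx 0.00070324$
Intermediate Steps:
$Q{\left(l,P \right)} = 9$ ($Q{\left(l,P \right)} = \left(- \frac{1}{3}\right) \left(-27\right) = 9$)
$n = 502$
$b{\left(m,q \right)} = 502 + m$ ($b{\left(m,q \right)} = m + 502 = 502 + m$)
$\frac{1}{b{\left(920,Q{\left(-8,18 \right)} \right)}} = \frac{1}{502 + 920} = \frac{1}{1422}$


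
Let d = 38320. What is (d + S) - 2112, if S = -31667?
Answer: 4541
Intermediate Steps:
(d + S) - 2112 = (38320 - 31667) - 2112 = 6653 - 2112 = 4541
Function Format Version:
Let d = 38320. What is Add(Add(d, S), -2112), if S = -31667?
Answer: 4541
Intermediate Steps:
Add(Add(d, S), -2112) = Add(Add(38320, -31667), -2112) = Add(6653, -2112) = 4541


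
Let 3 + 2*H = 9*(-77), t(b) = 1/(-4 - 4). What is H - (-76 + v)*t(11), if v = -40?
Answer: -725/2 ≈ -362.50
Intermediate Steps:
t(b) = -⅛ (t(b) = 1/(-8) = -⅛)
H = -348 (H = -3/2 + (9*(-77))/2 = -3/2 + (½)*(-693) = -3/2 - 693/2 = -348)
H - (-76 + v)*t(11) = -348 - (-76 - 40)*(-1)/8 = -348 - (-116)*(-1)/8 = -348 - 1*29/2 = -348 - 29/2 = -725/2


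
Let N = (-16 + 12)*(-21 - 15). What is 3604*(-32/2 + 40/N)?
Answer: -509966/9 ≈ -56663.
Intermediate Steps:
N = 144 (N = -4*(-36) = 144)
3604*(-32/2 + 40/N) = 3604*(-32/2 + 40/144) = 3604*(-32*1/2 + 40*(1/144)) = 3604*(-16 + 5/18) = 3604*(-283/18) = -509966/9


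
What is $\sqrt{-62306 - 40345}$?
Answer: $i \sqrt{102651} \approx 320.39 i$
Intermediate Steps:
$\sqrt{-62306 - 40345} = \sqrt{-102651} = i \sqrt{102651}$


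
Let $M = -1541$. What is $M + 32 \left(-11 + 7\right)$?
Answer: $-1669$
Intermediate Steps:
$M + 32 \left(-11 + 7\right) = -1541 + 32 \left(-11 + 7\right) = -1541 + 32 \left(-4\right) = -1541 - 128 = -1669$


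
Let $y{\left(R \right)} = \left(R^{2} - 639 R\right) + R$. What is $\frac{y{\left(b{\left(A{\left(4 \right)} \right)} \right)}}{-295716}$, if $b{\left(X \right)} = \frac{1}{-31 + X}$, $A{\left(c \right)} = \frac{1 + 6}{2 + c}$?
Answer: $- \frac{57104}{789586363} \approx -7.2321 \cdot 10^{-5}$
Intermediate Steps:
$A{\left(c \right)} = \frac{7}{2 + c}$
$y{\left(R \right)} = R^{2} - 638 R$
$\frac{y{\left(b{\left(A{\left(4 \right)} \right)} \right)}}{-295716} = \frac{\frac{1}{-31 + \frac{7}{2 + 4}} \left(-638 + \frac{1}{-31 + \frac{7}{2 + 4}}\right)}{-295716} = \frac{-638 + \frac{1}{-31 + \frac{7}{6}}}{-31 + \frac{7}{6}} \left(- \frac{1}{295716}\right) = \frac{-638 + \frac{1}{- \frac{179}{6}}}{- \frac{179}{6}} \left(- \frac{1}{295716}\right) = - \frac{6 \left(-638 - \frac{6}{179}\right)}{179} \left(- \frac{1}{295716}\right) = \left(- \frac{6}{179}\right) \left(- \frac{114208}{179}\right) \left(- \frac{1}{295716}\right) = \frac{685248}{32041} \left(- \frac{1}{295716}\right) = - \frac{57104}{789586363}$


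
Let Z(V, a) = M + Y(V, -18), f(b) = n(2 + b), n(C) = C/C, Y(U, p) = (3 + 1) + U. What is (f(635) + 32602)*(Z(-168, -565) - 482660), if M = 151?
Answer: -15736587819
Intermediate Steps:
Y(U, p) = 4 + U
n(C) = 1
f(b) = 1
Z(V, a) = 155 + V (Z(V, a) = 151 + (4 + V) = 155 + V)
(f(635) + 32602)*(Z(-168, -565) - 482660) = (1 + 32602)*((155 - 168) - 482660) = 32603*(-13 - 482660) = 32603*(-482673) = -15736587819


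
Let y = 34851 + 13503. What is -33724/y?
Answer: -16862/24177 ≈ -0.69744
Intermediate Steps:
y = 48354
-33724/y = -33724/48354 = -33724*1/48354 = -16862/24177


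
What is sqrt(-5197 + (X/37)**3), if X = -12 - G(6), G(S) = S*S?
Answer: I*sqrt(9744106621)/1369 ≈ 72.105*I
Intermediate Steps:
G(S) = S**2
X = -48 (X = -12 - 1*6**2 = -12 - 1*36 = -12 - 36 = -48)
sqrt(-5197 + (X/37)**3) = sqrt(-5197 + (-48/37)**3) = sqrt(-5197 - 110592/50653) = sqrt(-263354233/50653) = I*sqrt(9744106621)/1369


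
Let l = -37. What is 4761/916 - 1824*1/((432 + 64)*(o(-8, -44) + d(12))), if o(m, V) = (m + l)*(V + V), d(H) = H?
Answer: 48843919/9399076 ≈ 5.1967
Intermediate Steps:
o(m, V) = 2*V*(-37 + m) (o(m, V) = (m - 37)*(V + V) = (-37 + m)*(2*V) = 2*V*(-37 + m))
4761/916 - 1824*1/((432 + 64)*(o(-8, -44) + d(12))) = 4761/916 - 1824*1/((432 + 64)*(2*(-44)*(-37 - 8) + 12)) = 4761*(1/916) - 1824*1/(496*(2*(-44)*(-45) + 12)) = 4761/916 - 1824*1/(496*(3960 + 12)) = 4761/916 - 1824/(496*3972) = 4761/916 - 1824/1970112 = 4761/916 - 1824*1/1970112 = 4761/916 - 19/20522 = 48843919/9399076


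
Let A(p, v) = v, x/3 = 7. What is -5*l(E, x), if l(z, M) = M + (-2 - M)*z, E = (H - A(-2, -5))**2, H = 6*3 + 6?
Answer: 96610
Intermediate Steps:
x = 21 (x = 3*7 = 21)
H = 24 (H = 18 + 6 = 24)
E = 841 (E = (24 - 1*(-5))**2 = (24 + 5)**2 = 29**2 = 841)
l(z, M) = M + z*(-2 - M)
-5*l(E, x) = -5*(21 - 2*841 - 1*21*841) = -5*(21 - 1682 - 17661) = -5*(-19322) = 96610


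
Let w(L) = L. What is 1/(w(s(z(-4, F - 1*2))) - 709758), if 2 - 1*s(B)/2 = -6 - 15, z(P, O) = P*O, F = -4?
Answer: -1/709712 ≈ -1.4090e-6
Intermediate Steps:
z(P, O) = O*P
s(B) = 46 (s(B) = 4 - 2*(-6 - 15) = 4 - 2*(-21) = 4 + 42 = 46)
1/(w(s(z(-4, F - 1*2))) - 709758) = 1/(46 - 709758) = 1/(-709712) = -1/709712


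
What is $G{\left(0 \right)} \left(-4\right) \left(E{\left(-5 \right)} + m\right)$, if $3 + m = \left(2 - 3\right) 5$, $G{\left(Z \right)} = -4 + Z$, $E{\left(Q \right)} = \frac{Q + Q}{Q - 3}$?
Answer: $-108$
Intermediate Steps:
$E{\left(Q \right)} = \frac{2 Q}{-3 + Q}$
$m = -8$ ($m = -3 + \left(2 - 3\right) 5 = -3 - 5 = -8$)
$G{\left(0 \right)} \left(-4\right) \left(E{\left(-5 \right)} + m\right) = \left(-4 + 0\right) \left(-4\right) \left(2 \left(-5\right) \frac{1}{-3 - 5} - 8\right) = \left(-4\right) \left(-4\right) \left(2 \left(-5\right) \frac{1}{-8} - 8\right) = 16 \left(2 \left(-5\right) \left(- \frac{1}{8}\right) - 8\right) = 16 \left(\frac{5}{4} - 8\right) = 16 \left(- \frac{27}{4}\right) = -108$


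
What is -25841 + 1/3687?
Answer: -95275766/3687 ≈ -25841.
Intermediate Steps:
-25841 + 1/3687 = -95275766/3687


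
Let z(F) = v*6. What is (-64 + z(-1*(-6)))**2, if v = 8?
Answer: 256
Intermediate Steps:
z(F) = 48 (z(F) = 8*6 = 48)
(-64 + z(-1*(-6)))**2 = (-64 + 48)**2 = (-16)**2 = 256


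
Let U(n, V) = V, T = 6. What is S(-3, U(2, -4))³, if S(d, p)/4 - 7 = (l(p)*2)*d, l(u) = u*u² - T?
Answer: 4982686912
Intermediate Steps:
l(u) = -6 + u³ (l(u) = u*u² - 1*6 = u³ - 6 = -6 + u³)
S(d, p) = 28 + 4*d*(-12 + 2*p³) (S(d, p) = 28 + 4*(((-6 + p³)*2)*d) = 28 + 4*((-12 + 2*p³)*d) = 28 + 4*(d*(-12 + 2*p³)) = 28 + 4*d*(-12 + 2*p³))
S(-3, U(2, -4))³ = (28 + 8*(-3)*(-6 + (-4)³))³ = (28 + 8*(-3)*(-6 - 64))³ = (28 + 8*(-3)*(-70))³ = (28 + 1680)³ = 1708³ = 4982686912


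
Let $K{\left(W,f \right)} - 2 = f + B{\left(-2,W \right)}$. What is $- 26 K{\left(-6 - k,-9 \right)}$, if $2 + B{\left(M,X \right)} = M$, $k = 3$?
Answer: $286$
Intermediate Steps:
$B{\left(M,X \right)} = -2 + M$
$K{\left(W,f \right)} = -2 + f$ ($K{\left(W,f \right)} = 2 + \left(f - 4\right) = 2 + \left(-4 + f\right) = -2 + f$)
$- 26 K{\left(-6 - k,-9 \right)} = - 26 \left(-2 - 9\right) = \left(-26\right) \left(-11\right) = 286$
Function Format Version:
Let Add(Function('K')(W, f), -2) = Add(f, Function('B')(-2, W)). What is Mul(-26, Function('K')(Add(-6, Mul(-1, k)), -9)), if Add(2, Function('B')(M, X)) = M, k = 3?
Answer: 286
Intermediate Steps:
Function('B')(M, X) = Add(-2, M)
Function('K')(W, f) = Add(-2, f) (Function('K')(W, f) = Add(2, Add(f, Add(-2, -2))) = Add(2, Add(f, -4)) = Add(2, Add(-4, f)) = Add(-2, f))
Mul(-26, Function('K')(Add(-6, Mul(-1, k)), -9)) = Mul(-26, Add(-2, -9)) = Mul(-26, -11) = 286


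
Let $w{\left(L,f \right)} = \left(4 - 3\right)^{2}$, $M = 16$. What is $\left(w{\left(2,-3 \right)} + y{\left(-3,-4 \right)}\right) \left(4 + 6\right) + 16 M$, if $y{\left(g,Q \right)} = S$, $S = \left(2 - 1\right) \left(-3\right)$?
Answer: $236$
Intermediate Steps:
$w{\left(L,f \right)} = 1$ ($w{\left(L,f \right)} = 1^{2} = 1$)
$S = -3$ ($S = 1 \left(-3\right) = -3$)
$y{\left(g,Q \right)} = -3$
$\left(w{\left(2,-3 \right)} + y{\left(-3,-4 \right)}\right) \left(4 + 6\right) + 16 M = \left(1 - 3\right) \left(4 + 6\right) + 16 \cdot 16 = \left(-2\right) 10 + 256 = -20 + 256 = 236$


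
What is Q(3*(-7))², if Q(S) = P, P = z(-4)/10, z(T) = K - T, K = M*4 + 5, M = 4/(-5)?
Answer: 841/2500 ≈ 0.33640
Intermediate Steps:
M = -⅘ (M = 4*(-⅕) = -⅘ ≈ -0.80000)
K = 9/5 (K = -⅘*4 + 5 = -16/5 + 5 = 9/5 ≈ 1.8000)
z(T) = 9/5 - T
P = 29/50 (P = (9/5 - 1*(-4))/10 = (9/5 + 4)*(⅒) = (29/5)*(⅒) = 29/50 ≈ 0.58000)
Q(S) = 29/50
Q(3*(-7))² = (29/50)² = 841/2500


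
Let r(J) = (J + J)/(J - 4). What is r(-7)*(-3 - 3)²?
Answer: 504/11 ≈ 45.818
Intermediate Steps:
r(J) = 2*J/(-4 + J) (r(J) = (2*J)/(-4 + J) = 2*J/(-4 + J))
r(-7)*(-3 - 3)² = (2*(-7)/(-4 - 7))*(-3 - 3)² = (2*(-7)/(-11))*(-6)² = (2*(-7)*(-1/11))*36 = (14/11)*36 = 504/11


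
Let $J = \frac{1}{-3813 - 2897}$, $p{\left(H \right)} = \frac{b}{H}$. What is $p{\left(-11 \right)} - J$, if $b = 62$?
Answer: $- \frac{37819}{6710} \approx -5.6362$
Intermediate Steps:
$p{\left(H \right)} = \frac{62}{H}$
$J = - \frac{1}{6710}$ ($J = \frac{1}{-6710} = - \frac{1}{6710} \approx -0.00014903$)
$p{\left(-11 \right)} - J = \frac{62}{-11} - - \frac{1}{6710} = 62 \left(- \frac{1}{11}\right) + \frac{1}{6710} = - \frac{62}{11} + \frac{1}{6710} = - \frac{37819}{6710}$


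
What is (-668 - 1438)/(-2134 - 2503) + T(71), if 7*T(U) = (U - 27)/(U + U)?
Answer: 1148696/2304589 ≈ 0.49844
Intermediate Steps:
T(U) = (-27 + U)/(14*U) (T(U) = ((U - 27)/(U + U))/7 = ((-27 + U)/((2*U)))/7 = ((-27 + U)*(1/(2*U)))/7 = ((-27 + U)/(2*U))/7 = (-27 + U)/(14*U))
(-668 - 1438)/(-2134 - 2503) + T(71) = (-668 - 1438)/(-2134 - 2503) + (1/14)*(-27 + 71)/71 = -2106/(-4637) + (1/14)*(1/71)*44 = -2106*(-1/4637) + 22/497 = 2106/4637 + 22/497 = 1148696/2304589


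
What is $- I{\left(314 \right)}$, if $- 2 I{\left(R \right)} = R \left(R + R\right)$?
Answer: $98596$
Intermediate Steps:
$I{\left(R \right)} = - R^{2}$ ($I{\left(R \right)} = - \frac{R \left(R + R\right)}{2} = - \frac{R 2 R}{2} = - \frac{2 R^{2}}{2} = - R^{2}$)
$- I{\left(314 \right)} = - \left(-1\right) 314^{2} = - \left(-1\right) 98596 = \left(-1\right) \left(-98596\right) = 98596$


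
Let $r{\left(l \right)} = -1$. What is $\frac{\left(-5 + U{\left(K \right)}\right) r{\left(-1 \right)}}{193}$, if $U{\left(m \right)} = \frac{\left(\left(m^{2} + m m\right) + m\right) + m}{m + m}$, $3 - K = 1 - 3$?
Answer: $- \frac{1}{193} \approx -0.0051813$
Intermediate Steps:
$K = 5$ ($K = 3 - \left(1 - 3\right) = 3 - -2 = 3 + 2 = 5$)
$U{\left(m \right)} = \frac{2 m + 2 m^{2}}{2 m}$ ($U{\left(m \right)} = \frac{\left(\left(m^{2} + m^{2}\right) + m\right) + m}{2 m} = \left(\left(2 m^{2} + m\right) + m\right) \frac{1}{2 m} = \left(\left(m + 2 m^{2}\right) + m\right) \frac{1}{2 m} = \left(2 m + 2 m^{2}\right) \frac{1}{2 m} = \frac{2 m + 2 m^{2}}{2 m}$)
$\frac{\left(-5 + U{\left(K \right)}\right) r{\left(-1 \right)}}{193} = \frac{\left(-5 + \left(1 + 5\right)\right) \left(-1\right)}{193} = \frac{\left(-5 + 6\right) \left(-1\right)}{193} = \frac{1 \left(-1\right)}{193} = \frac{1}{193} \left(-1\right) = - \frac{1}{193}$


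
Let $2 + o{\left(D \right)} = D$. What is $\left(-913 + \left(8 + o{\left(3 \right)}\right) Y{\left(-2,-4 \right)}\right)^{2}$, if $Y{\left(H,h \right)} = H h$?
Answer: $707281$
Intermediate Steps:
$o{\left(D \right)} = -2 + D$
$\left(-913 + \left(8 + o{\left(3 \right)}\right) Y{\left(-2,-4 \right)}\right)^{2} = \left(-913 + \left(8 + \left(-2 + 3\right)\right) \left(\left(-2\right) \left(-4\right)\right)\right)^{2} = \left(-913 + \left(8 + 1\right) 8\right)^{2} = \left(-913 + 9 \cdot 8\right)^{2} = \left(-913 + 72\right)^{2} = \left(-841\right)^{2} = 707281$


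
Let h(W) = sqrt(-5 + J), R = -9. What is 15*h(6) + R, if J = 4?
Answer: -9 + 15*I ≈ -9.0 + 15.0*I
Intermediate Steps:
h(W) = I (h(W) = sqrt(-5 + 4) = sqrt(-1) = I)
15*h(6) + R = 15*I - 9 = -9 + 15*I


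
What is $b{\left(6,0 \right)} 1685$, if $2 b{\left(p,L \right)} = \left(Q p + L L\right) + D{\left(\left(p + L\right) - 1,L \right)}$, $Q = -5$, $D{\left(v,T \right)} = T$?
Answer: $-25275$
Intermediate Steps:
$b{\left(p,L \right)} = \frac{L}{2} + \frac{L^{2}}{2} - \frac{5 p}{2}$ ($b{\left(p,L \right)} = \frac{\left(- 5 p + L L\right) + L}{2} = \frac{\left(- 5 p + L^{2}\right) + L}{2} = \frac{\left(L^{2} - 5 p\right) + L}{2} = \frac{L + L^{2} - 5 p}{2} = \frac{L}{2} + \frac{L^{2}}{2} - \frac{5 p}{2}$)
$b{\left(6,0 \right)} 1685 = \left(\frac{1}{2} \cdot 0 + \frac{0^{2}}{2} - 15\right) 1685 = \left(0 + \frac{1}{2} \cdot 0 - 15\right) 1685 = \left(0 + 0 - 15\right) 1685 = \left(-15\right) 1685 = -25275$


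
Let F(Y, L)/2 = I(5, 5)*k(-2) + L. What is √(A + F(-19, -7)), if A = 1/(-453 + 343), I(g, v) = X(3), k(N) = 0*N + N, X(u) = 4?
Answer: I*√363110/110 ≈ 5.4781*I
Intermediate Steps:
k(N) = N (k(N) = 0 + N = N)
I(g, v) = 4
F(Y, L) = -16 + 2*L (F(Y, L) = 2*(4*(-2) + L) = 2*(-8 + L) = -16 + 2*L)
A = -1/110 (A = 1/(-110) = -1/110 ≈ -0.0090909)
√(A + F(-19, -7)) = √(-1/110 + (-16 + 2*(-7))) = √(-1/110 + (-16 - 14)) = √(-1/110 - 30) = √(-3301/110) = I*√363110/110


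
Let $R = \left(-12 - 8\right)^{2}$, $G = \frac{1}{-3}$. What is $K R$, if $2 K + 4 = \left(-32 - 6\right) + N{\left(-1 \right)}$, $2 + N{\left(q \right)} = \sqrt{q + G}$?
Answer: $-8800 + \frac{400 i \sqrt{3}}{3} \approx -8800.0 + 230.94 i$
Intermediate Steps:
$G = - \frac{1}{3} \approx -0.33333$
$N{\left(q \right)} = -2 + \sqrt{- \frac{1}{3} + q}$ ($N{\left(q \right)} = -2 + \sqrt{q - \frac{1}{3}} = -2 + \sqrt{- \frac{1}{3} + q}$)
$K = -22 + \frac{i \sqrt{3}}{3}$ ($K = -2 + \frac{\left(-32 - 6\right) - \left(2 - \frac{\sqrt{-3 + 9 \left(-1\right)}}{3}\right)}{2} = -2 + \frac{-38 - \left(2 - \frac{\sqrt{-3 - 9}}{3}\right)}{2} = -2 + \frac{-38 - \left(2 - \frac{\sqrt{-12}}{3}\right)}{2} = -2 + \frac{-38 - \left(2 - \frac{2 i \sqrt{3}}{3}\right)}{2} = -2 + \frac{-40 + \frac{2 i \sqrt{3}}{3}}{2} = -2 - \left(20 - \frac{i \sqrt{3}}{3}\right) = -22 + \frac{i \sqrt{3}}{3} \approx -22.0 + 0.57735 i$)
$R = 400$ ($R = \left(-20\right)^{2} = 400$)
$K R = \left(-22 + \frac{i \sqrt{3}}{3}\right) 400 = -8800 + \frac{400 i \sqrt{3}}{3}$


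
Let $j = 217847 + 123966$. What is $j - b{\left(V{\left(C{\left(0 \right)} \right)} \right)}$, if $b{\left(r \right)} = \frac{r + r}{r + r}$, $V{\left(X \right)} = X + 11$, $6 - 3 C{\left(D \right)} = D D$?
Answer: $341812$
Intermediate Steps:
$C{\left(D \right)} = 2 - \frac{D^{2}}{3}$ ($C{\left(D \right)} = 2 - \frac{D D}{3} = 2 - \frac{D^{2}}{3}$)
$V{\left(X \right)} = 11 + X$
$j = 341813$
$b{\left(r \right)} = 1$ ($b{\left(r \right)} = \frac{2 r}{2 r} = 2 r \frac{1}{2 r} = 1$)
$j - b{\left(V{\left(C{\left(0 \right)} \right)} \right)} = 341813 - 1 = 341812$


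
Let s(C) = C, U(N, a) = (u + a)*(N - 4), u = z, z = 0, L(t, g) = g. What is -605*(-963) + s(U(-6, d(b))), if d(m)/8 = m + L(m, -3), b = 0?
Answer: 582855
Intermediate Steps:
u = 0
d(m) = -24 + 8*m (d(m) = 8*(m - 3) = 8*(-3 + m) = -24 + 8*m)
U(N, a) = a*(-4 + N) (U(N, a) = (0 + a)*(N - 4) = a*(-4 + N))
-605*(-963) + s(U(-6, d(b))) = -605*(-963) + (-24 + 8*0)*(-4 - 6) = 582615 + (-24 + 0)*(-10) = 582615 - 24*(-10) = 582615 + 240 = 582855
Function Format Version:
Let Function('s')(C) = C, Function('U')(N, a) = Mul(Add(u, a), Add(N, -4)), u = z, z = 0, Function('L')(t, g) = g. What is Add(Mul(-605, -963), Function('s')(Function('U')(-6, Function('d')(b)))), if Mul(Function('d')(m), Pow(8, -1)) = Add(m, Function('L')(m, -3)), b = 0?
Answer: 582855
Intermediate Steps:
u = 0
Function('d')(m) = Add(-24, Mul(8, m)) (Function('d')(m) = Mul(8, Add(m, -3)) = Mul(8, Add(-3, m)) = Add(-24, Mul(8, m)))
Function('U')(N, a) = Mul(a, Add(-4, N)) (Function('U')(N, a) = Mul(Add(0, a), Add(N, -4)) = Mul(a, Add(-4, N)))
Add(Mul(-605, -963), Function('s')(Function('U')(-6, Function('d')(b)))) = Add(Mul(-605, -963), Mul(Add(-24, Mul(8, 0)), Add(-4, -6))) = Add(582615, Mul(Add(-24, 0), -10)) = Add(582615, Mul(-24, -10)) = Add(582615, 240) = 582855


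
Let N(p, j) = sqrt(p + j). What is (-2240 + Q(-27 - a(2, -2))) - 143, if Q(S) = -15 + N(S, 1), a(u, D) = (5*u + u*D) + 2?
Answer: -2398 + I*sqrt(34) ≈ -2398.0 + 5.831*I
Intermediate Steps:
a(u, D) = 2 + 5*u + D*u (a(u, D) = (5*u + D*u) + 2 = 2 + 5*u + D*u)
N(p, j) = sqrt(j + p)
Q(S) = -15 + sqrt(1 + S)
(-2240 + Q(-27 - a(2, -2))) - 143 = (-2240 + (-15 + sqrt(1 + (-27 - (2 + 5*2 - 2*2))))) - 143 = (-2240 + (-15 + sqrt(1 + (-27 - (2 + 10 - 4))))) - 143 = (-2240 + (-15 + sqrt(1 + (-27 - 1*8)))) - 143 = (-2240 + (-15 + sqrt(1 + (-27 - 8)))) - 143 = (-2240 + (-15 + sqrt(1 - 35))) - 143 = (-2240 + (-15 + sqrt(-34))) - 143 = (-2240 + (-15 + I*sqrt(34))) - 143 = (-2255 + I*sqrt(34)) - 143 = -2398 + I*sqrt(34)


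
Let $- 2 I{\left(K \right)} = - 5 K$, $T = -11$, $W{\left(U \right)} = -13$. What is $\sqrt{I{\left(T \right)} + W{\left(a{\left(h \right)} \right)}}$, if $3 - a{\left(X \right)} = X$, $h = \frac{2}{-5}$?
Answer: $\frac{9 i \sqrt{2}}{2} \approx 6.364 i$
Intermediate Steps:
$h = - \frac{2}{5}$ ($h = 2 \left(- \frac{1}{5}\right) = - \frac{2}{5} \approx -0.4$)
$a{\left(X \right)} = 3 - X$
$I{\left(K \right)} = \frac{5 K}{2}$ ($I{\left(K \right)} = - \frac{\left(-5\right) K}{2} = \frac{5 K}{2}$)
$\sqrt{I{\left(T \right)} + W{\left(a{\left(h \right)} \right)}} = \sqrt{\frac{5}{2} \left(-11\right) - 13} = \sqrt{- \frac{55}{2} - 13} = \sqrt{- \frac{81}{2}} = \frac{9 i \sqrt{2}}{2}$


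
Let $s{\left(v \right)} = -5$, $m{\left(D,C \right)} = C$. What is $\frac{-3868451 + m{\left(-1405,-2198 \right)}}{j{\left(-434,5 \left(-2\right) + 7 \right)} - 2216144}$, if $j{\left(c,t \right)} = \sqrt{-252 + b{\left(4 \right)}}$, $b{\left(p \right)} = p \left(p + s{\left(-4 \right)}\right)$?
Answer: $\frac{536119722341}{306955889312} + \frac{3870649 i}{306955889312} \approx 1.7466 + 1.261 \cdot 10^{-5} i$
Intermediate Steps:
$b{\left(p \right)} = p \left(-5 + p\right)$ ($b{\left(p \right)} = p \left(p - 5\right) = p \left(-5 + p\right)$)
$j{\left(c,t \right)} = 16 i$ ($j{\left(c,t \right)} = \sqrt{-252 + 4 \left(-5 + 4\right)} = \sqrt{-252 + 4 \left(-1\right)} = \sqrt{-252 - 4} = \sqrt{-256} = 16 i$)
$\frac{-3868451 + m{\left(-1405,-2198 \right)}}{j{\left(-434,5 \left(-2\right) + 7 \right)} - 2216144} = \frac{-3868451 - 2198}{16 i - 2216144} = - \frac{3870649}{-2216144 + 16 i} = - 3870649 \frac{-2216144 - 16 i}{4911294228992} = - \frac{3870649 \left(-2216144 - 16 i\right)}{4911294228992}$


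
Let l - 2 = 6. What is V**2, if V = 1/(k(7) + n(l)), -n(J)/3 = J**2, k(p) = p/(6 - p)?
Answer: 1/39601 ≈ 2.5252e-5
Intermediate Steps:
l = 8 (l = 2 + 6 = 8)
n(J) = -3*J**2
V = -1/199 (V = 1/(-1*7/(-6 + 7) - 3*8**2) = 1/(-1*7/1 - 3*64) = 1/(-1*7*1 - 192) = 1/(-7 - 192) = 1/(-199) = -1/199 ≈ -0.0050251)
V**2 = (-1/199)**2 = 1/39601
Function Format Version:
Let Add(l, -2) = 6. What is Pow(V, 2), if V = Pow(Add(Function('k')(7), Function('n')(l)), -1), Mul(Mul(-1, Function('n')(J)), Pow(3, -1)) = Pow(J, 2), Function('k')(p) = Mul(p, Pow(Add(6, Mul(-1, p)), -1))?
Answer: Rational(1, 39601) ≈ 2.5252e-5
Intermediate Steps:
l = 8 (l = Add(2, 6) = 8)
Function('n')(J) = Mul(-3, Pow(J, 2))
V = Rational(-1, 199) (V = Pow(Add(Mul(-1, 7, Pow(Add(-6, 7), -1)), Mul(-3, Pow(8, 2))), -1) = Pow(Add(Mul(-1, 7, Pow(1, -1)), Mul(-3, 64)), -1) = Pow(Add(Mul(-1, 7, 1), -192), -1) = Pow(Add(-7, -192), -1) = Pow(-199, -1) = Rational(-1, 199) ≈ -0.0050251)
Pow(V, 2) = Pow(Rational(-1, 199), 2) = Rational(1, 39601)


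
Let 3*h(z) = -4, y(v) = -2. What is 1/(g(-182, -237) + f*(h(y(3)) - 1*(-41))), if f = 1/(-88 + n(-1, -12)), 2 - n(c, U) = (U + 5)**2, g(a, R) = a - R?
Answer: 405/22156 ≈ 0.018279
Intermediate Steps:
h(z) = -4/3 (h(z) = (1/3)*(-4) = -4/3)
n(c, U) = 2 - (5 + U)**2 (n(c, U) = 2 - (U + 5)**2 = 2 - (5 + U)**2)
f = -1/135 (f = 1/(-88 + (2 - (5 - 12)**2)) = 1/(-88 + (2 - 1*(-7)**2)) = 1/(-88 + (2 - 1*49)) = 1/(-88 + (2 - 49)) = 1/(-88 - 47) = 1/(-135) = -1/135 ≈ -0.0074074)
1/(g(-182, -237) + f*(h(y(3)) - 1*(-41))) = 1/((-182 - 1*(-237)) - (-4/3 - 1*(-41))/135) = 1/((-182 + 237) - (-4/3 + 41)/135) = 1/(55 - 1/135*119/3) = 1/(55 - 119/405) = 1/(22156/405) = 405/22156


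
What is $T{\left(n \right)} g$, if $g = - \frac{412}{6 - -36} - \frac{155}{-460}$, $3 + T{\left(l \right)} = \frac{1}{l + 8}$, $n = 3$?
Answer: $\frac{146408}{5313} \approx 27.557$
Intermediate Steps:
$T{\left(l \right)} = -3 + \frac{1}{8 + l}$ ($T{\left(l \right)} = -3 + \frac{1}{l + 8} = -3 + \frac{1}{8 + l}$)
$g = - \frac{18301}{1932}$ ($g = - \frac{412}{6 + 36} - - \frac{31}{92} = - \frac{412}{42} + \frac{31}{92} = \left(-412\right) \frac{1}{42} + \frac{31}{92} = - \frac{206}{21} + \frac{31}{92} = - \frac{18301}{1932} \approx -9.4726$)
$T{\left(n \right)} g = \frac{-23 - 9}{8 + 3} \left(- \frac{18301}{1932}\right) = \frac{-23 - 9}{11} \left(- \frac{18301}{1932}\right) = \frac{1}{11} \left(-32\right) \left(- \frac{18301}{1932}\right) = \left(- \frac{32}{11}\right) \left(- \frac{18301}{1932}\right) = \frac{146408}{5313}$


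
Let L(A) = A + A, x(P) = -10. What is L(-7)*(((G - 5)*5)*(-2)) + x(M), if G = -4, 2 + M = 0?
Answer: -1270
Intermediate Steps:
M = -2 (M = -2 + 0 = -2)
L(A) = 2*A
L(-7)*(((G - 5)*5)*(-2)) + x(M) = (2*(-7))*(((-4 - 5)*5)*(-2)) - 10 = -14*(-9*5)*(-2) - 10 = -(-630)*(-2) - 10 = -14*90 - 10 = -1260 - 10 = -1270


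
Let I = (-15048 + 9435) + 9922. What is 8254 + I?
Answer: 12563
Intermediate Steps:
I = 4309 (I = -5613 + 9922 = 4309)
8254 + I = 8254 + 4309 = 12563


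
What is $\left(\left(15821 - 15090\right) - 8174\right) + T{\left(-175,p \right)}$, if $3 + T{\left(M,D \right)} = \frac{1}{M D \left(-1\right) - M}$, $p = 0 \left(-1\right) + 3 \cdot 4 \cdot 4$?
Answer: $- \frac{63849449}{8575} \approx -7446.0$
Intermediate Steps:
$p = 48$ ($p = 0 + 12 \cdot 4 = 0 + 48 = 48$)
$T{\left(M,D \right)} = -3 + \frac{1}{- M - D M}$ ($T{\left(M,D \right)} = -3 + \frac{1}{M D \left(-1\right) - M} = -3 + \frac{1}{D M \left(-1\right) - M} = -3 + \frac{1}{- D M - M} = -3 + \frac{1}{- M - D M}$)
$\left(\left(15821 - 15090\right) - 8174\right) + T{\left(-175,p \right)} = \left(\left(15821 - 15090\right) - 8174\right) + \frac{-1 - -525 - 144 \left(-175\right)}{\left(-175\right) \left(1 + 48\right)} = \left(731 - 8174\right) - \frac{-1 + 525 + 25200}{175 \cdot 49} = -7443 - \frac{1}{8575} \cdot 25724 = -7443 - \frac{25724}{8575} = - \frac{63849449}{8575}$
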